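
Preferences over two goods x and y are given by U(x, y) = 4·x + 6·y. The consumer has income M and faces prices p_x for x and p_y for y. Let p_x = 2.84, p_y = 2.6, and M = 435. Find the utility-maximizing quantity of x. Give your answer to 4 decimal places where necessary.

y gives more utility per dollar, so spend all income on y: y* = M/p_y, x* = 0.
Numerically: x* = 0, y* = 167.3077.

x* = 0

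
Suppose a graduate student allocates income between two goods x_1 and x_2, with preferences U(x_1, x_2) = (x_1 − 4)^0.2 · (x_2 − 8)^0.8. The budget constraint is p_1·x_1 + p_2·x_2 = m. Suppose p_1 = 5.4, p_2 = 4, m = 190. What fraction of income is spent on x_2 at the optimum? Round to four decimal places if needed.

This is Cobb-Douglas in (x_1−4, x_2−8): tangency gives 0.2·p_2·(x_2−8) = 0.8·p_1·(x_1−4).
After buying the subsistence bundle (4, 8), a share 0.2 of the remaining income goes to x_1: x_1* = 4 + 0.2·(m − 4p_1 − 8p_2)/p_1.
Discretionary income = 190 − 4·5.4 − 8·4 = 136.4; x_1* = 4 + 0.2·136.4/5.4 = 9.0519; x_2* = 8 + 0.8·136.4/4 = 35.28.
Expenditure on x_2: 4·35.28 = 141.12; share = 0.7427.

share on x_2 = 0.7427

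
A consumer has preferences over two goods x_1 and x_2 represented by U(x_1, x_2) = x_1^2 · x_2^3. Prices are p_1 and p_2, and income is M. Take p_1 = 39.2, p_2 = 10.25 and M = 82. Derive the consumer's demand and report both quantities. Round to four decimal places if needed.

Tangency: MRS = (2/3)·x_2/x_1 = p_1/p_2.
So 2·p_2·x_2 = 3·p_1·x_1; combined with the budget, a share 0.4 of income goes to x_1.
Demand: x_1*(p_1,p_2,M) = 0.4·M/p_1 and x_2* = 0.6·M/p_2.
At p_1=39.2, p_2=10.25, M=82: x_1* = 0.4·82/39.2 = 0.8367, x_2* = 4.8.

x_1* = 0.8367, x_2* = 4.8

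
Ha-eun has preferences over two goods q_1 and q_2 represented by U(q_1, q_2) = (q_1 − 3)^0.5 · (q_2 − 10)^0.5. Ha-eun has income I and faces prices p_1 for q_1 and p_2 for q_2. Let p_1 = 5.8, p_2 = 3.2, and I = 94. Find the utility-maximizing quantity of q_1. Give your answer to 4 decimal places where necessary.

q_1* = 6.8448

This is Cobb-Douglas in (q_1−3, q_2−10): tangency gives 0.5·p_2·(q_2−10) = 0.5·p_1·(q_1−3).
Substituting into the budget: q_1* = 3 + 0.5·(I − 3·p_1 − 10·p_2)/p_1, and q_2* = 10 + 0.5·(…)/p_2.
Discretionary income = 94 − 3·5.8 − 10·3.2 = 44.6; q_1* = 3 + 0.5·44.6/5.8 = 6.8448.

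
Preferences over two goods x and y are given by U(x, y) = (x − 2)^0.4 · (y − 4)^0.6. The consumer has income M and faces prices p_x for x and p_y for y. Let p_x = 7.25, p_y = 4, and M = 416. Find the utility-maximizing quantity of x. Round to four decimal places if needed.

x* = 23.269

This is Cobb-Douglas in (x−2, y−4): tangency gives 0.4·p_y·(y−4) = 0.6·p_x·(x−2).
After buying the subsistence bundle (2, 4), a share 0.4 of the remaining income goes to x: x* = 2 + 0.4·(M − 2p_x − 4p_y)/p_x.
Discretionary income = 416 − 2·7.25 − 4·4 = 385.5; x* = 2 + 0.4·385.5/7.25 = 23.269.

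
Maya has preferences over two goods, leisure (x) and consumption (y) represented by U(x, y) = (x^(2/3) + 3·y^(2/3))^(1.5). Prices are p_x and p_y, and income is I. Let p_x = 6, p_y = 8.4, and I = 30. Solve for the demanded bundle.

x* = 0.3384, y* = 3.3297

MRS = MU_x/MU_y = (1/3)·(y/x)^(1/3). Set equal to p_x/p_y.
Hence y/x = (3·p_x/p_y)^(1/(1/3)), i.e. raised to the 3 power.
With the ratio pinned down, the budget gives x* = I/(p_x + p_y·(y/x)) and y* = (y/x)·x*.
Numerically y/x = 9.83965, so x* = 30/(6 + 8.4·9.83965) = 0.3384 and y* = 9.83965·0.3384 = 3.3297.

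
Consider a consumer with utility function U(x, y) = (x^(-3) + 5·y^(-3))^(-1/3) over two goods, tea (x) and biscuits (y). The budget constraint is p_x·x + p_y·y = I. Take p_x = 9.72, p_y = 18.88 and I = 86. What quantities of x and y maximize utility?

With the ratio pinned down, the budget gives x* = I/(p_x + p_y·(y/x)) and y* = (y/x)·x*.
Numerically y/x = 1.266656, so x* = 86/(9.72 + 18.88·1.266656) = 2.5569 and y* = 1.266656·2.5569 = 3.2387.

x* = 2.5569, y* = 3.2387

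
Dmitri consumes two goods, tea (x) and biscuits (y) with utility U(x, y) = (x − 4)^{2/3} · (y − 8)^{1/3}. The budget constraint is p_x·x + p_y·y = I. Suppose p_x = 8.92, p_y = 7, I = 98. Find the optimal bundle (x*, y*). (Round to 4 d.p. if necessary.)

Let x' = x−4, y' = y−8. MRS = 2·y'/x' = p_x/p_y.
Substituting into the budget: x* = 4 + 2/3·(I − 4·p_x − 8·p_y)/p_x, and y* = 8 + 1/3·(…)/p_y.
Discretionary income = 98 − 4·8.92 − 8·7 = 6.32; x* = 4 + 2/3·6.32/8.92 = 4.4723; y* = 8 + 1/3·6.32/7 = 8.301.

x* = 4.4723, y* = 8.301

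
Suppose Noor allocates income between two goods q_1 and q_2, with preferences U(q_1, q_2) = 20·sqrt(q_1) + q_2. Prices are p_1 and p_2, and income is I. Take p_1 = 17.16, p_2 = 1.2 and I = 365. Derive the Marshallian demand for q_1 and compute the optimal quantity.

q_1* = 0.489

Utility is quasi-linear in q_2; the FOC for q_1 is 10/√q_1 = p_1/p_2.
Solve: √q_1 = 10·p_2/p_1, so q_1*(p_1,p_2) = (10·p_2/p_1)², and q_2* = (I − p_1·q_1*)/p_2.
Plugging in: q_1* = (10·1.2/17.16)² = 0.489.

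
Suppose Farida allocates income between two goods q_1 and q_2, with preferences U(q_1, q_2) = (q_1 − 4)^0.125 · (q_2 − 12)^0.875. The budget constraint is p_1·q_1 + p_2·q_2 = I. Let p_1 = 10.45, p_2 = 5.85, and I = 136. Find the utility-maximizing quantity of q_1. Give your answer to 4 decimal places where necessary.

q_1* = 4.2871

This is Cobb-Douglas in (q_1−4, q_2−12): tangency gives 0.125·p_2·(q_2−12) = 0.875·p_1·(q_1−4).
After buying the subsistence bundle (4, 12), a share 0.125 of the remaining income goes to q_1: q_1* = 4 + 0.125·(I − 4p_1 − 12p_2)/p_1.
Discretionary income = 136 − 4·10.45 − 12·5.85 = 24; q_1* = 4 + 0.125·24/10.45 = 4.2871.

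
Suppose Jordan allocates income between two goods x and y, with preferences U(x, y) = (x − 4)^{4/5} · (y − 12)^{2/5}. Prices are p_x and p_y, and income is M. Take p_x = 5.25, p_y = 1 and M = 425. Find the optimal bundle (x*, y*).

x* = 53.7778, y* = 142.6667

Let x' = x−4, y' = y−12. MRS = 2·y'/x' = p_x/p_y.
After buying the subsistence bundle (4, 12), a share 2/3 of the remaining income goes to x: x* = 4 + 2/3·(M − 4p_x − 12p_y)/p_x.
Discretionary income = 425 − 4·5.25 − 12·1 = 392; x* = 4 + 2/3·392/5.25 = 53.7778; y* = 12 + 1/3·392/1 = 142.6667.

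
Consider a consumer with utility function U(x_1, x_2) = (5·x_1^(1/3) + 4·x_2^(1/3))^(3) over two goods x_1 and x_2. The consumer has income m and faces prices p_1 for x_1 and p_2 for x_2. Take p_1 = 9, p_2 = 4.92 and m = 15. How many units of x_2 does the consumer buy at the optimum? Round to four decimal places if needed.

x_2* = 1.4994

With the ratio pinned down, the budget gives x_1* = m/(p_1 + p_2·(x_2/x_1)) and x_2* = (x_2/x_1)·x_1*.
Numerically x_2/x_1 = 1.770317, so x_1* = 15/(9 + 4.92·1.770317) = 0.847 and x_2* = 1.770317·0.847 = 1.4994.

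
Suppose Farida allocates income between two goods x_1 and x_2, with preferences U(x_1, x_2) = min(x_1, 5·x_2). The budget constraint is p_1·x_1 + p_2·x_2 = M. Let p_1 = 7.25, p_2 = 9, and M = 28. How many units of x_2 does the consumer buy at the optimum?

x_2* = 0.6188

Leontief preferences: the optimum is at the kink where x_1/5 = x_2/1, i.e. x_2 = (1/5)·x_1.
Budget: p_1·x_1 + p_2·(1/5)·x_1 = M, so (5·p_1 + p_2)·x_1 = 5·M.
Demand: x_1*(p_1,p_2,M) = 5·M/(5·p_1 + p_2), x_2* = M/(5·p_1 + p_2).
Here 5·7.25 + 9 = 45.25, giving x_2* = 0.6188.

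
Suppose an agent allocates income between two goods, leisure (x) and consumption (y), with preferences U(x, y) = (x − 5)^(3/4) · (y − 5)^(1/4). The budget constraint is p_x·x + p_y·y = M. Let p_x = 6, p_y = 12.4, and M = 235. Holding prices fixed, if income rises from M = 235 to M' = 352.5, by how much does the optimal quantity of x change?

Let x' = x−5, y' = y−5. MRS = 3·y'/x' = p_x/p_y.
Substituting into the budget: x* = 5 + 0.75·(M − 5·p_x − 5·p_y)/p_x, and y* = 5 + 0.25·(…)/p_y.
Discretionary income = 235 − 5·6 − 5·12.4 = 143; x* = 5 + 0.75·143/6 = 22.875.
At M' = 352.5: x* = 37.5625. Change: 37.5625 − 22.875 = 14.6875.

Δx* = 14.6875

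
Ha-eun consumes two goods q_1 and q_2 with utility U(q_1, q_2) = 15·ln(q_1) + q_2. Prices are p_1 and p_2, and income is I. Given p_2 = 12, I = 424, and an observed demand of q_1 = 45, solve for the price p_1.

p_1 = 4

Set MRS = p_1/p_2: (15/q_1)/1 = p_1/p_2.
So q_1*(p_1,p_2) = 15·p_2/p_1, independent of income; and q_2* = (I − 15·p_2)/p_2.
Set q_1* = 45 in the demand function and solve for p_1: p_1 = 4.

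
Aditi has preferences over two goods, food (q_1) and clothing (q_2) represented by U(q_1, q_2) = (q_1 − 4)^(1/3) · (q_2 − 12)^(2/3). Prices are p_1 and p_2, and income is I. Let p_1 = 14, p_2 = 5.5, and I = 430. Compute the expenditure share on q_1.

This is Cobb-Douglas in (q_1−4, q_2−12): tangency gives 1/3·p_2·(q_2−12) = 2/3·p_1·(q_1−4).
After buying the subsistence bundle (4, 12), a share 1/3 of the remaining income goes to q_1: q_1* = 4 + 1/3·(I − 4p_1 − 12p_2)/p_1.
Discretionary income = 430 − 4·14 − 12·5.5 = 308; q_1* = 4 + 1/3·308/14 = 11.3333; q_2* = 12 + 2/3·308/5.5 = 49.3333.
Expenditure on q_1: 14·11.3333 = 158.6667; share = 0.369.

share on q_1 = 0.369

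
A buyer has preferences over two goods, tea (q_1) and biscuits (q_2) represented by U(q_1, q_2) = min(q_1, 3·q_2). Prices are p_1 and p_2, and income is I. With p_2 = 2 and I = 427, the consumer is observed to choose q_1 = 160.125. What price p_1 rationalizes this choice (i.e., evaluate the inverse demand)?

Leontief preferences: the optimum is at the kink where q_1/3 = q_2/1, i.e. q_2 = (1/3)·q_1.
Budget: p_1·q_1 + p_2·(1/3)·q_1 = I, so (3·p_1 + p_2)·q_1 = 3·I.
Demand: q_1*(p_1,p_2,I) = 3·I/(3·p_1 + p_2), q_2* = I/(3·p_1 + p_2).
Set q_1* = 160.125 in the demand function and solve for p_1: p_1 = 2.

p_1 = 2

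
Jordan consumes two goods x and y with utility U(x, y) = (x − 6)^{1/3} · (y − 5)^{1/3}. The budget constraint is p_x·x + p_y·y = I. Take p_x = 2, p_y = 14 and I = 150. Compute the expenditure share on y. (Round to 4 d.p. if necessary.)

Let x' = x−6, y' = y−5. MRS = y'/x' = p_x/p_y.
Substituting into the budget: x* = 6 + 0.5·(I − 6·p_x − 5·p_y)/p_x, and y* = 5 + 0.5·(…)/p_y.
Discretionary income = 150 − 6·2 − 5·14 = 68; x* = 6 + 0.5·68/2 = 23; y* = 5 + 0.5·68/14 = 7.4286.
Expenditure on y: 14·7.4286 = 104; share = 0.6933.

share on y = 0.6933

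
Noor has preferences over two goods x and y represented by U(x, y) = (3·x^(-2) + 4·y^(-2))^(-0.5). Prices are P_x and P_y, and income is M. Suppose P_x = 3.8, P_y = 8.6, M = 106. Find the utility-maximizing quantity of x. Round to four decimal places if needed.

x* = 9.628

MU_x ∝ 3·x^(-3), MU_y ∝ 4·y^(-3), so MRS = (3/4)·(y/x)^(3) = P_x/P_y.
Hence y/x = ((4/3)·P_x/P_y)^(1/(3)), i.e. raised to the 1/3 power.
Substitute y = (y/x)·x into the budget: x* = M/(P_x + P_y·(y/x)).
Numerically y/x = 0.838316, so x* = 106/(3.8 + 8.6·0.838316) = 9.628.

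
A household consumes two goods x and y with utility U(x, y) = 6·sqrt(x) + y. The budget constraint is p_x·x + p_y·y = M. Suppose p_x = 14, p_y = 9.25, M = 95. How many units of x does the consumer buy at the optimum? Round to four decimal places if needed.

x* = 3.9289

Utility is quasi-linear in y; the FOC for x is 3/√x = p_x/p_y.
Thus x* = (3·p_y/p_x)² — independent of M — with the rest of income spent on y.
Plugging in: x* = (3·9.25/14)² = 3.9289.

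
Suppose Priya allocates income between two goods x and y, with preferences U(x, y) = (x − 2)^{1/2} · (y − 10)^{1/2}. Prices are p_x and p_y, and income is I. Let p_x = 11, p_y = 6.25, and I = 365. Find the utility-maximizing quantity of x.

This is Cobb-Douglas in (x−2, y−10): tangency gives 0.5·p_y·(y−10) = 0.5·p_x·(x−2).
Substituting into the budget: x* = 2 + 0.5·(I − 2·p_x − 10·p_y)/p_x, and y* = 10 + 0.5·(…)/p_y.
Discretionary income = 365 − 2·11 − 10·6.25 = 280.5; x* = 2 + 0.5·280.5/11 = 14.75.

x* = 14.75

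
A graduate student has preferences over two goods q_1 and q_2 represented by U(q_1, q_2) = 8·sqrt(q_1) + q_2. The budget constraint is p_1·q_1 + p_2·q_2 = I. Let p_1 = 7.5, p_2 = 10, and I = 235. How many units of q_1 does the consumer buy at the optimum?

q_1* = 28.4444

Solve: √q_1 = 4·p_2/p_1, so q_1*(p_1,p_2) = (4·p_2/p_1)², and q_2* = (I − p_1·q_1*)/p_2.
Plugging in: q_1* = (4·10/7.5)² = 28.4444.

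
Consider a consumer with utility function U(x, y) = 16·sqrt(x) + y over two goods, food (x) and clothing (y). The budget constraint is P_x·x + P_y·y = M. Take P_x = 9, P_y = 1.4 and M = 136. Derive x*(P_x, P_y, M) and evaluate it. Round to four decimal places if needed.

Set MRS = P_x/P_y: 8·x^(−1/2) = P_x/P_y.
Thus x* = (8·P_y/P_x)² — independent of M — with the rest of income spent on y.
Plugging in: x* = (8·1.4/9)² = 1.5486.

x* = 1.5486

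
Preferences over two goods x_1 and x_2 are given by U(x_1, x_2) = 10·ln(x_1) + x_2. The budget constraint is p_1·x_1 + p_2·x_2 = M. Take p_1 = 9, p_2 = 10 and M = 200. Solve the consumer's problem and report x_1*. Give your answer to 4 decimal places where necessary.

So x_1*(p_1,p_2) = 10·p_2/p_1, independent of income; and x_2* = (M − 10·p_2)/p_2.
At the given prices: x_1* = 10·10/9 = 11.1111.

x_1* = 11.1111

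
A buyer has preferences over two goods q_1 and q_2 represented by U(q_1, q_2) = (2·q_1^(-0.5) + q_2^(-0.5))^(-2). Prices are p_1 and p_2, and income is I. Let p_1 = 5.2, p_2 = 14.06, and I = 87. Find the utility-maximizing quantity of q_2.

MU_q_1 ∝ 2·q_1^(-1.5), MU_q_2 ∝ q_2^(-1.5), so MRS = 2·(q_2/q_1)^(1.5) = p_1/p_2.
Hence q_2/q_1 = ((1/2)·p_1/p_2)^(1/(1.5)), i.e. raised to the 2/3 power.
With the ratio pinned down, the budget gives q_1* = I/(p_1 + p_2·(q_2/q_1)) and q_2* = (q_2/q_1)·q_1*.
Numerically q_2/q_1 = 0.324583, so q_1* = 87/(5.2 + 14.06·0.324583) = 8.9106 and q_2* = 0.324583·8.9106 = 2.8922.

q_2* = 2.8922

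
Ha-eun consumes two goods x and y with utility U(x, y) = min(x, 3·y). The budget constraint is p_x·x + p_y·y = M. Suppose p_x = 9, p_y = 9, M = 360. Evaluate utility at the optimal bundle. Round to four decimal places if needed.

With perfect complements, no substitution: consume in ratio x:y = 3:1.
Budget: p_x·x + p_y·(1/3)·x = M, so (3·p_x + p_y)·x = 3·M.
Demand: x*(p_x,p_y,M) = 3·M/(3·p_x + p_y), y* = M/(3·p_x + p_y).
Here 3·9 + 9 = 36, giving x* = 30 and y* = 10.
Utility at the optimum: U(30, 10) = 30.

V = 30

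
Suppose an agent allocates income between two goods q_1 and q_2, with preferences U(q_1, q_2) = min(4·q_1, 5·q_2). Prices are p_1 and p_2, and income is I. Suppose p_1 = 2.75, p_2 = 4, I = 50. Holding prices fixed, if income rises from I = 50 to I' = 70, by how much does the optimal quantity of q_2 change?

Δq_2* = 2.6891

With perfect complements, no substitution: consume in ratio q_1:q_2 = 5:4.
Budget: p_1·q_1 + p_2·(4/5)·q_1 = I, so (5·p_1 + 4·p_2)·q_1 = 5·I.
Demand: q_1*(p_1,p_2,I) = 5·I/(5·p_1 + 4·p_2), q_2* = 4·I/(5·p_1 + 4·p_2).
Here 5·2.75 + 4·4 = 29.75, giving q_2* = 6.7227.
At I' = 70: q_2* = 9.4118. Change: 9.4118 − 6.7227 = 2.6891.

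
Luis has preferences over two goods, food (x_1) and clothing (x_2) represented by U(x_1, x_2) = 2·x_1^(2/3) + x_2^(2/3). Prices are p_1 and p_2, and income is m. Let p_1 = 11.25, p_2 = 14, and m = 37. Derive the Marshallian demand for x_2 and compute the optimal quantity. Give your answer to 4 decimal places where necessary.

x_2* = 0.1974

MU_x_1 ∝ 2·x_1^(-1/3), MU_x_2 ∝ x_2^(-1/3), so MRS = 2·(x_2/x_1)^(1/3) = p_1/p_2.
Solve for the ratio: x_2/x_1 = [(1/2)·p_1/p_2]^(3).
With the ratio pinned down, the budget gives x_1* = m/(p_1 + p_2·(x_2/x_1)) and x_2* = (x_2/x_1)·x_1*.
Numerically x_2/x_1 = 0.064861, so x_1* = 37/(11.25 + 14·0.064861) = 3.0433 and x_2* = 0.064861·3.0433 = 0.1974.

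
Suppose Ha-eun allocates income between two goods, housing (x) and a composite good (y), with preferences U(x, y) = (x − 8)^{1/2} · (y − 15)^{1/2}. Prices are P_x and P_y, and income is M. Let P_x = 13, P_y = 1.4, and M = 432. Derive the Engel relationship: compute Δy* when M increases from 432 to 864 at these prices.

MRS = (y−15)/(x−8). Tangency with P_x/P_y gives y−15 = (P_x/P_y)·(x−8).
Substituting into the budget: x* = 8 + 0.5·(M − 8·P_x − 15·P_y)/P_x, and y* = 15 + 0.5·(…)/P_y.
Discretionary income = 432 − 8·13 − 15·1.4 = 307; y* = 15 + 0.5·307/1.4 = 124.6429.
At M' = 864: y* = 278.9286. Change: 278.9286 − 124.6429 = 154.2857.

Δy* = 154.2857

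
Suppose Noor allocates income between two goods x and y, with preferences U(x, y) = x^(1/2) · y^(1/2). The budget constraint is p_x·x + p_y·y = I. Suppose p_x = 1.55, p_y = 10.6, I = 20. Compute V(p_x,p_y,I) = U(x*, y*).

MU_x/MU_y = (0.5·y)/(0.5·x); tangency sets this equal to p_x/p_y.
So 0.5·p_y·y = 0.5·p_x·x; combined with the budget, a share 0.5 of income goes to x.
Demand: x*(p_x,p_y,I) = 0.5·I/p_x and y* = 0.5·I/p_y.
At p_x=1.55, p_y=10.6, I=20: x* = 0.5·20/1.55 = 6.4516, y* = 0.9434.
Utility at the optimum: U(6.4516, 0.9434) = 2.4671.

V = 2.4671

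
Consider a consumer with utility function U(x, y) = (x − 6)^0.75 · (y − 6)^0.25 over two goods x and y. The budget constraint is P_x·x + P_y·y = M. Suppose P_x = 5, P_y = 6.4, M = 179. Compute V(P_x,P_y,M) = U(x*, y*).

MRS = 3·(y−6)/(x−6). Tangency with P_x/P_y gives y−6 = (1/3)·(P_x/P_y)·(x−6).
After buying the subsistence bundle (6, 6), a share 0.75 of the remaining income goes to x: x* = 6 + 0.75·(M − 6P_x − 6P_y)/P_x.
Discretionary income = 179 − 6·5 − 6·6.4 = 110.6; x* = 6 + 0.75·110.6/5 = 22.59; y* = 6 + 0.25·110.6/6.4 = 10.3203.
Utility at the optimum: U(22.59, 10.3203) = 11.8512.

V = 11.8512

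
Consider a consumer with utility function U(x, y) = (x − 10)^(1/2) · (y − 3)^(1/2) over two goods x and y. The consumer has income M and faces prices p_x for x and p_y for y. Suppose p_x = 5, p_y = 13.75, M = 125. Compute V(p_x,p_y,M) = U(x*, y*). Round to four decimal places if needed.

V = 2.0352

Let x' = x−10, y' = y−3. MRS = y'/x' = p_x/p_y.
After buying the subsistence bundle (10, 3), a share 0.5 of the remaining income goes to x: x* = 10 + 0.5·(M − 10p_x − 3p_y)/p_x.
Discretionary income = 125 − 10·5 − 3·13.75 = 33.75; x* = 10 + 0.5·33.75/5 = 13.375; y* = 3 + 0.5·33.75/13.75 = 4.2273.
Utility at the optimum: U(13.375, 4.2273) = 2.0352.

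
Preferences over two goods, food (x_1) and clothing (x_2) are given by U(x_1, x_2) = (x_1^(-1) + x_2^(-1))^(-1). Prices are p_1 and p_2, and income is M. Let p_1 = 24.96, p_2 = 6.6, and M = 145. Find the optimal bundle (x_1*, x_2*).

x_1* = 3.8365, x_2* = 7.4608

MRS = MU_x_1/MU_x_2 = (x_2/x_1)^(2). Set equal to p_1/p_2.
Hence x_2/x_1 = (p_1/p_2)^(1/(2)), i.e. raised to the 0.5 power.
With the ratio pinned down, the budget gives x_1* = M/(p_1 + p_2·(x_2/x_1)) and x_2* = (x_2/x_1)·x_1*.
Numerically x_2/x_1 = 1.94469, so x_1* = 145/(24.96 + 6.6·1.94469) = 3.8365 and x_2* = 1.94469·3.8365 = 7.4608.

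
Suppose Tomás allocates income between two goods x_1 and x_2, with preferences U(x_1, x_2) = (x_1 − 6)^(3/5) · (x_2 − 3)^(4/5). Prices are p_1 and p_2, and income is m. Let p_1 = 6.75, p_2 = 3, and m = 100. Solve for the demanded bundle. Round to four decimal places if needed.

Discretionary income = 100 − 6·6.75 − 3·3 = 50.5; x_1* = 6 + 3/7·50.5/6.75 = 9.2063; x_2* = 3 + 4/7·50.5/3 = 12.619.

x_1* = 9.2063, x_2* = 12.619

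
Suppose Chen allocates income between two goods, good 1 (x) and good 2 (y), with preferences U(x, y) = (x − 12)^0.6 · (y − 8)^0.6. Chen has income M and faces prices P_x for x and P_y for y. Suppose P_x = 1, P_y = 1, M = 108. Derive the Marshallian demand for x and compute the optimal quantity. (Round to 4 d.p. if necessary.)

x* = 56

Let x' = x−12, y' = y−8. MRS = y'/x' = P_x/P_y.
After buying the subsistence bundle (12, 8), a share 0.5 of the remaining income goes to x: x* = 12 + 0.5·(M − 12P_x − 8P_y)/P_x.
Discretionary income = 108 − 12·1 − 8·1 = 88; x* = 12 + 0.5·88/1 = 56.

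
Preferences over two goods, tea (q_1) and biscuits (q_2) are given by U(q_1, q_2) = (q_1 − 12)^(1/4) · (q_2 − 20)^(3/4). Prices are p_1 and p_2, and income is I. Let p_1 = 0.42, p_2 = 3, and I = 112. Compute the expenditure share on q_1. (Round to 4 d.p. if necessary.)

MRS = (1/3)·(q_2−20)/(q_1−12). Tangency with p_1/p_2 gives q_2−20 = 3·(p_1/p_2)·(q_1−12).
After buying the subsistence bundle (12, 20), a share 0.25 of the remaining income goes to q_1: q_1* = 12 + 0.25·(I − 12p_1 − 20p_2)/p_1.
Discretionary income = 112 − 12·0.42 − 20·3 = 46.96; q_1* = 12 + 0.25·46.96/0.42 = 39.9524; q_2* = 20 + 0.75·46.96/3 = 31.74.
Expenditure on q_1: 0.42·39.9524 = 16.78; share = 0.1498.

share on q_1 = 0.1498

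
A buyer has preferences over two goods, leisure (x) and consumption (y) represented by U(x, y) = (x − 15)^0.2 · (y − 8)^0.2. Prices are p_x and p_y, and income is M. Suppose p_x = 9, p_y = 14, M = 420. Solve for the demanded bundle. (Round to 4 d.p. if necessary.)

Substituting into the budget: x* = 15 + 0.5·(M − 15·p_x − 8·p_y)/p_x, and y* = 8 + 0.5·(…)/p_y.
Discretionary income = 420 − 15·9 − 8·14 = 173; x* = 15 + 0.5·173/9 = 24.6111; y* = 8 + 0.5·173/14 = 14.1786.

x* = 24.6111, y* = 14.1786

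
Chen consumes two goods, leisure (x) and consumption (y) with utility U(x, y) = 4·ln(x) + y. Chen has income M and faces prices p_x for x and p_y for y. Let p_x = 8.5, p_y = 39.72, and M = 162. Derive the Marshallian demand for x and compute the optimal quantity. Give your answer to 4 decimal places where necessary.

x* = 18.6918

At the given prices: x* = 4·39.72/8.5 = 18.6918.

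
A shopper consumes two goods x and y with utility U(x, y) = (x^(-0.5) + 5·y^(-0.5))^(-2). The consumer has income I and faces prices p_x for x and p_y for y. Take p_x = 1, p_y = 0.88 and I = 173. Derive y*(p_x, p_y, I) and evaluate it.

MRS = MU_x/MU_y = (1/5)·(y/x)^(1.5). Set equal to p_x/p_y.
Hence y/x = (5·p_x/p_y)^(1/(1.5)), i.e. raised to the 2/3 power.
Substitute y = (y/x)·x into the budget: x* = I/(p_x + p_y·(y/x)).
Numerically y/x = 3.184136, so x* = 173/(1 + 0.88·3.184136) = 45.5019 and y* = 3.184136·45.5019 = 144.8842.

y* = 144.8842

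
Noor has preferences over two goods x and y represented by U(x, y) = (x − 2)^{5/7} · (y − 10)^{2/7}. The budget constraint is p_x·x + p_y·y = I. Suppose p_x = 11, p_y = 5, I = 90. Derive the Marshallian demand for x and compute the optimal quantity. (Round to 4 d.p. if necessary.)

MRS = (5/2)·(y−10)/(x−2). Tangency with p_x/p_y gives y−10 = (2/5)·(p_x/p_y)·(x−2).
Substituting into the budget: x* = 2 + 5/7·(I − 2·p_x − 10·p_y)/p_x, and y* = 10 + 2/7·(…)/p_y.
Discretionary income = 90 − 2·11 − 10·5 = 18; x* = 2 + 5/7·18/11 = 3.1688.

x* = 3.1688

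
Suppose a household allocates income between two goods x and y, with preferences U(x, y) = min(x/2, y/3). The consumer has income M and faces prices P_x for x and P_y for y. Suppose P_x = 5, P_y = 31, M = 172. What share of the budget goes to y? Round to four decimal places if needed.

With perfect complements, no substitution: consume in ratio x:y = 2:3.
Budget: P_x·x + P_y·(3/2)·x = M, so (2·P_x + 3·P_y)·x = 2·M.
Demand: x*(P_x,P_y,M) = 2·M/(2·P_x + 3·P_y), y* = 3·M/(2·P_x + 3·P_y).
Here 2·5 + 3·31 = 103, giving x* = 3.3398 and y* = 5.0097.
Expenditure on y: 31·5.0097 = 155.301; share = 0.9029.

share on y = 0.9029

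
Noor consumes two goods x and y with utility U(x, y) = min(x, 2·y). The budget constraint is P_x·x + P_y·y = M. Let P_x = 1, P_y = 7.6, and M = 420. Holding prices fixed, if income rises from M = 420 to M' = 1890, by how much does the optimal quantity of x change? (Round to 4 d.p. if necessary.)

With perfect complements, no substitution: consume in ratio x:y = 2:1.
Budget: P_x·x + P_y·(1/2)·x = M, so (2·P_x + P_y)·x = 2·M.
Demand: x*(P_x,P_y,M) = 2·M/(2·P_x + P_y), y* = M/(2·P_x + P_y).
Here 2·1 + 7.6 = 9.6, giving x* = 87.5.
At M' = 1890: x* = 393.75. Change: 393.75 − 87.5 = 306.25.

Δx* = 306.25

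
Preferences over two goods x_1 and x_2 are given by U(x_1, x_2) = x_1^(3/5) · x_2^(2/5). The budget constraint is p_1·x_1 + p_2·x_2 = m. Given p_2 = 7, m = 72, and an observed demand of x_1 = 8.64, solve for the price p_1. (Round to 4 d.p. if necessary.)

MU_x_1/MU_x_2 = (0.6·x_2)/(0.4·x_1); tangency sets this equal to p_1/p_2.
Rearranging, p_2·x_2 = (2/3)·p_1·x_1. Substituting into the budget gives p_1·x_1·(1 + (2/3)) = m.
Demand: x_1*(p_1,p_2,m) = 0.6·m/p_1 and x_2* = 0.4·m/p_2.
Set x_1* = 8.64 in the demand function and solve for p_1: p_1 = 5.

p_1 = 5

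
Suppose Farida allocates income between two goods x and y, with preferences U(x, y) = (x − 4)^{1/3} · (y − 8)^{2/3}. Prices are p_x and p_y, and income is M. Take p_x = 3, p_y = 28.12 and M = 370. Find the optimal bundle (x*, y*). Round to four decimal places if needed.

x* = 18.7822, y* = 11.1541

Let x' = x−4, y' = y−8. MRS = (1/2)·y'/x' = p_x/p_y.
Substituting into the budget: x* = 4 + 1/3·(M − 4·p_x − 8·p_y)/p_x, and y* = 8 + 2/3·(…)/p_y.
Discretionary income = 370 − 4·3 − 8·28.12 = 133.04; x* = 4 + 1/3·133.04/3 = 18.7822; y* = 8 + 2/3·133.04/28.12 = 11.1541.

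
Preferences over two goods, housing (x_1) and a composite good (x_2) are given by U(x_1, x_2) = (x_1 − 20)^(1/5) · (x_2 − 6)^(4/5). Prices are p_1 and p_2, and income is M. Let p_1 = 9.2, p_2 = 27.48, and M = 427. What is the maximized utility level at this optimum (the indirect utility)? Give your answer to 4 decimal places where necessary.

MRS = (1/4)·(x_2−6)/(x_1−20). Tangency with p_1/p_2 gives x_2−6 = 4·(p_1/p_2)·(x_1−20).
Substituting into the budget: x_1* = 20 + 0.2·(M − 20·p_1 − 6·p_2)/p_1, and x_2* = 6 + 0.8·(…)/p_2.
Discretionary income = 427 − 20·9.2 − 6·27.48 = 78.12; x_1* = 20 + 0.2·78.12/9.2 = 21.6983; x_2* = 6 + 0.8·78.12/27.48 = 8.2742.
Utility at the optimum: U(21.6983, 8.2742) = 2.1452.

V = 2.1452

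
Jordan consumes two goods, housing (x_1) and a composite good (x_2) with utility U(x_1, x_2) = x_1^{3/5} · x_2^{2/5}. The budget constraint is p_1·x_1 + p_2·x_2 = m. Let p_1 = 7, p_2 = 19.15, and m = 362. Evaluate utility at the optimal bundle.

Tangency: MRS = (3/2)·x_2/x_1 = p_1/p_2.
Rearranging, p_2·x_2 = (2/3)·p_1·x_1. Substituting into the budget gives p_1·x_1·(1 + (2/3)) = m.
Demand: x_1*(p_1,p_2,m) = 0.6·m/p_1 and x_2* = 0.4·m/p_2.
At p_1=7, p_2=19.15, m=362: x_1* = 0.6·362/7 = 31.0286, x_2* = 7.5614.
Utility at the optimum: U(31.0286, 7.5614) = 17.6399.

V = 17.6399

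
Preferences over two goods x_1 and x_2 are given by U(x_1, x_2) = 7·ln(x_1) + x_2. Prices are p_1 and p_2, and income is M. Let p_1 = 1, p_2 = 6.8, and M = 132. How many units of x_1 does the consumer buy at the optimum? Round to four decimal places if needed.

x_1* = 47.6

Set MRS = p_1/p_2: (7/x_1)/1 = p_1/p_2.
So x_1*(p_1,p_2) = 7·p_2/p_1, independent of income; and x_2* = (M − 7·p_2)/p_2.
At the given prices: x_1* = 7·6.8/1 = 47.6.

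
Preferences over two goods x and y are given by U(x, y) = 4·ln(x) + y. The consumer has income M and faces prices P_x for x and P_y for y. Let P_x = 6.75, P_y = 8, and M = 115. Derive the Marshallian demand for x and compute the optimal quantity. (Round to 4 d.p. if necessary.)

Set MRS = P_x/P_y: (4/x)/1 = P_x/P_y.
So x*(P_x,P_y) = 4·P_y/P_x, independent of income; and y* = (M − 4·P_y)/P_y.
At the given prices: x* = 4·8/6.75 = 4.7407.

x* = 4.7407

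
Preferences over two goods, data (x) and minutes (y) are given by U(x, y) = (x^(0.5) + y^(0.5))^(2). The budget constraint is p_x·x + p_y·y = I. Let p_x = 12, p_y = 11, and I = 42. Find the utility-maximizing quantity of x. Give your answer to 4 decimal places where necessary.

x* = 1.6739

MU_x ∝ x^(-0.5), MU_y ∝ y^(-0.5), so MRS = (y/x)^(0.5) = p_x/p_y.
Hence y/x = (p_x/p_y)^(1/(0.5)), i.e. raised to the 2 power.
Substitute y = (y/x)·x into the budget: x* = I/(p_x + p_y·(y/x)).
Numerically y/x = 1.190083, so x* = 42/(12 + 11·1.190083) = 1.6739.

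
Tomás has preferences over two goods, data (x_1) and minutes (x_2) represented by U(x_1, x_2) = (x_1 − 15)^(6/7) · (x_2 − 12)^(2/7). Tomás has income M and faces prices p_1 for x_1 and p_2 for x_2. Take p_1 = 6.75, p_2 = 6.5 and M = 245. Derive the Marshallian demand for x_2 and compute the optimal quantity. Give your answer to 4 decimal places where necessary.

x_2* = 14.5288

Discretionary income = 245 − 15·6.75 − 12·6.5 = 65.75; x_2* = 12 + 0.25·65.75/6.5 = 14.5288.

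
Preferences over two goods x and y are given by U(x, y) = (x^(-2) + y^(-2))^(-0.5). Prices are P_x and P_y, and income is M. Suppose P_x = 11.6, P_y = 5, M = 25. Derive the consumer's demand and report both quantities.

x* = 1.3722, y* = 1.8165

MU_x ∝ x^(-3), MU_y ∝ y^(-3), so MRS = (y/x)^(3) = P_x/P_y.
Hence y/x = (P_x/P_y)^(1/(3)), i.e. raised to the 1/3 power.
Substitute y = (y/x)·x into the budget: x* = M/(P_x + P_y·(y/x)).
Numerically y/x = 1.323821, so x* = 25/(11.6 + 5·1.323821) = 1.3722 and y* = 1.323821·1.3722 = 1.8165.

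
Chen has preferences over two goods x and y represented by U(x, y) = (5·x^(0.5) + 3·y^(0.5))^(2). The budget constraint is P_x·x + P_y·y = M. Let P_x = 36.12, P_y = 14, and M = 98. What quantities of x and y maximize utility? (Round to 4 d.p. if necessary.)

x* = 1.4067, y* = 3.3708

From the CES first-order condition, (5/3)·(y/x)^(0.5) = P_x/P_y.
Hence y/x = ((3/5)·P_x/P_y)^(1/(0.5)), i.e. raised to the 2 power.
With the ratio pinned down, the budget gives x* = M/(P_x + P_y·(y/x)) and y* = (y/x)·x*.
Numerically y/x = 2.396304, so x* = 98/(36.12 + 14·2.396304) = 1.4067 and y* = 2.396304·1.4067 = 3.3708.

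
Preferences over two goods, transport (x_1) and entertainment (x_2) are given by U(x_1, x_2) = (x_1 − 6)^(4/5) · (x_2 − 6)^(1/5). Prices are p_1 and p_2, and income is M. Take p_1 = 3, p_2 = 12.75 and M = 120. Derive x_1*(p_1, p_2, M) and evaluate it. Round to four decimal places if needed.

Substituting into the budget: x_1* = 6 + 0.8·(M − 6·p_1 − 6·p_2)/p_1, and x_2* = 6 + 0.2·(…)/p_2.
Discretionary income = 120 − 6·3 − 6·12.75 = 25.5; x_1* = 6 + 0.8·25.5/3 = 12.8.

x_1* = 12.8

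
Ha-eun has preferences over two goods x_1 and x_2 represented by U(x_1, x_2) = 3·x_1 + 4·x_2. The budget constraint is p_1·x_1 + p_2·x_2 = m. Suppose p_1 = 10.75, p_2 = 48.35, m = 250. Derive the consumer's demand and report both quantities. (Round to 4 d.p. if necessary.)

Linear utility — the consumer picks whichever good has higher MU/price: 3/10.75 = 0.2791 vs 4/48.35 = 0.0827.
x_1 gives more utility per dollar, so spend all income on x_1: x_1* = m/p_1, x_2* = 0.
Numerically: x_1* = 23.2558, x_2* = 0.

x_1* = 23.2558, x_2* = 0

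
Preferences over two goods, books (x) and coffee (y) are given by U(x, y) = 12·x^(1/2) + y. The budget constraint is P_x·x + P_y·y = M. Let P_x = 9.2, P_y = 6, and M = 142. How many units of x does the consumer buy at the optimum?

x* = 15.3119

MU_x = 6/√x, MU_y = 1. Tangency: 6/√x = P_x/P_y.
Thus x* = (6·P_y/P_x)² — independent of M — with the rest of income spent on y.
Plugging in: x* = (6·6/9.2)² = 15.3119.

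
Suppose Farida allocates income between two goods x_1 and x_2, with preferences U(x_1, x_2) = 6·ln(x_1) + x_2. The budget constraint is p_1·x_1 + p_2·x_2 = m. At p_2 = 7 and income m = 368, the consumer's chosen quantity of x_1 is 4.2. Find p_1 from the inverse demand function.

p_1 = 10

Set MRS = p_1/p_2: (6/x_1)/1 = p_1/p_2.
So x_1*(p_1,p_2) = 6·p_2/p_1, independent of income; and x_2* = (m − 6·p_2)/p_2.
Set x_1* = 4.2 in the demand function and solve for p_1: p_1 = 10.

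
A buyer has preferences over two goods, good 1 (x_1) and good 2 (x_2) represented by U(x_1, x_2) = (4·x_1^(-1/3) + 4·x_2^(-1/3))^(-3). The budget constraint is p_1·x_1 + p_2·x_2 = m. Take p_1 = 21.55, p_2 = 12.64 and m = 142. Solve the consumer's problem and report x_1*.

Substitute x_2 = (x_2/x_1)·x_1 into the budget: x_1* = m/(p_1 + p_2·(x_2/x_1)).
Numerically x_2/x_1 = 1.492022, so x_1* = 142/(21.55 + 12.64·1.492022) = 3.5141.

x_1* = 3.5141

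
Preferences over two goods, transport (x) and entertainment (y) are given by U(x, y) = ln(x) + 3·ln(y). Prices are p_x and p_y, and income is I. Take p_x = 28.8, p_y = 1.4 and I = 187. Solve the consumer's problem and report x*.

x* = 1.6233

At p_x=28.8, p_y=1.4, I=187: x* = 0.25·187/28.8 = 1.6233.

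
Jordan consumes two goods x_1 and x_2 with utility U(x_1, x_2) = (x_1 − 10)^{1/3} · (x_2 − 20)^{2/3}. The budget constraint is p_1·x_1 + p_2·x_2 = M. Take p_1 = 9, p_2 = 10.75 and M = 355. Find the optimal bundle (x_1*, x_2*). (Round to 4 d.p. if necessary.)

x_1* = 11.8519, x_2* = 23.1008

After buying the subsistence bundle (10, 20), a share 1/3 of the remaining income goes to x_1: x_1* = 10 + 1/3·(M − 10p_1 − 20p_2)/p_1.
Discretionary income = 355 − 10·9 − 20·10.75 = 50; x_1* = 10 + 1/3·50/9 = 11.8519; x_2* = 20 + 2/3·50/10.75 = 23.1008.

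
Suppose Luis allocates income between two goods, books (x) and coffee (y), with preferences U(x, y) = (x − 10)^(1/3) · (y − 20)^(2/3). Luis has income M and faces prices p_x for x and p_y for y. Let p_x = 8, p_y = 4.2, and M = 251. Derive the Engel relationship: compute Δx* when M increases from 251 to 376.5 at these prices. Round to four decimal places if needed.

This is Cobb-Douglas in (x−10, y−20): tangency gives 1/3·p_y·(y−20) = 2/3·p_x·(x−10).
Substituting into the budget: x* = 10 + 1/3·(M − 10·p_x − 20·p_y)/p_x, and y* = 20 + 2/3·(…)/p_y.
Discretionary income = 251 − 10·8 − 20·4.2 = 87; x* = 10 + 1/3·87/8 = 13.625.
At M' = 376.5: x* = 18.8542. Change: 18.8542 − 13.625 = 5.2292.

Δx* = 5.2292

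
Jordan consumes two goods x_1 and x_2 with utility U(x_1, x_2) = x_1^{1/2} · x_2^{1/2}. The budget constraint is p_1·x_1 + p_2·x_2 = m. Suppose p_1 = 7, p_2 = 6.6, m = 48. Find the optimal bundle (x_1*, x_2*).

The MRS is x_2/x_1. Set MRS = p_1/p_2.
So 0.5·p_2·x_2 = 0.5·p_1·x_1; combined with the budget, a share 0.5 of income goes to x_1.
Demand: x_1*(p_1,p_2,m) = 0.5·m/p_1 and x_2* = 0.5·m/p_2.
At p_1=7, p_2=6.6, m=48: x_1* = 0.5·48/7 = 3.4286, x_2* = 3.6364.

x_1* = 3.4286, x_2* = 3.6364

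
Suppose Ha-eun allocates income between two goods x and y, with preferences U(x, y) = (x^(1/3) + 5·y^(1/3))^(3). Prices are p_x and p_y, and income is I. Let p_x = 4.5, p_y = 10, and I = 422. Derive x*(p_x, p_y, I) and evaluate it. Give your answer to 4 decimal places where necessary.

MU_x ∝ x^(-2/3), MU_y ∝ 5·y^(-2/3), so MRS = (1/5)·(y/x)^(2/3) = p_x/p_y.
Hence y/x = (5·p_x/p_y)^(1/(2/3)), i.e. raised to the 1.5 power.
Substitute y = (y/x)·x into the budget: x* = I/(p_x + p_y·(y/x)).
Numerically y/x = 3.375, so x* = 422/(4.5 + 10·3.375) = 11.0327.

x* = 11.0327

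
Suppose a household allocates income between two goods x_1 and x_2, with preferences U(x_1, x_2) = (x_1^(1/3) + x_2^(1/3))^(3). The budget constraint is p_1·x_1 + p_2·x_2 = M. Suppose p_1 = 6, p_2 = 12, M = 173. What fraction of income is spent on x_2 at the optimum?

share on x_2 = 0.4142

MRS = MU_x_1/MU_x_2 = (x_2/x_1)^(2/3). Set equal to p_1/p_2.
Solve for the ratio: x_2/x_1 = [p_1/p_2]^(1.5).
With the ratio pinned down, the budget gives x_1* = M/(p_1 + p_2·(x_2/x_1)) and x_2* = (x_2/x_1)·x_1*.
Numerically x_2/x_1 = 0.353553, so x_1* = 173/(6 + 12·0.353553) = 16.8902 and x_2* = 0.353553·16.8902 = 5.9716.
Expenditure on x_2: 12·5.9716 = 71.6589; share = 0.4142.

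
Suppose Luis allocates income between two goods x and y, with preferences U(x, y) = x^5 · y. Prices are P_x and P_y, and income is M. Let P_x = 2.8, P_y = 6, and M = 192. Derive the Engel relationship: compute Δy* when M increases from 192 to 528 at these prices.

The MRS is 5·y/x. Set MRS = P_x/P_y.
Rearranging, P_y·y = (1/5)·P_x·x. Substituting into the budget gives P_x·x·(1 + (1/5)) = M.
Demand: x*(P_x,P_y,M) = 5/6·M/P_x and y* = 1/6·M/P_y.
At P_x=2.8, P_y=6, M=192: y* = 1/6·192/6 = 5.3333.
At M' = 528: y* = 14.6667. Change: 14.6667 − 5.3333 = 9.3333.

Δy* = 9.3333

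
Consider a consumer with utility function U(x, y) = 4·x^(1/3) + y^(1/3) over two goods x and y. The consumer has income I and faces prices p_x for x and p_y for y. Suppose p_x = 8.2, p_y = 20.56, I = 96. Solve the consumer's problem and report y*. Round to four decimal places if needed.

From the CES first-order condition, 4·(y/x)^(2/3) = p_x/p_y.
Solve for the ratio: y/x = [(1/4)·p_x/p_y]^(1.5).
With the ratio pinned down, the budget gives x* = I/(p_x + p_y·(y/x)) and y* = (y/x)·x*.
Numerically y/x = 0.031484, so x* = 96/(8.2 + 20.56·0.031484) = 10.8507 and y* = 0.031484·10.8507 = 0.3416.

y* = 0.3416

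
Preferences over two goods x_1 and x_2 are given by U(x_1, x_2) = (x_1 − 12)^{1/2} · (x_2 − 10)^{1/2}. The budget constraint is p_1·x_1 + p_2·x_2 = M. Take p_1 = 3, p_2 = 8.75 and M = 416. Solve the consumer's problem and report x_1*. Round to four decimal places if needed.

x_1* = 60.75

This is Cobb-Douglas in (x_1−12, x_2−10): tangency gives 0.5·p_2·(x_2−10) = 0.5·p_1·(x_1−12).
Substituting into the budget: x_1* = 12 + 0.5·(M − 12·p_1 − 10·p_2)/p_1, and x_2* = 10 + 0.5·(…)/p_2.
Discretionary income = 416 − 12·3 − 10·8.75 = 292.5; x_1* = 12 + 0.5·292.5/3 = 60.75.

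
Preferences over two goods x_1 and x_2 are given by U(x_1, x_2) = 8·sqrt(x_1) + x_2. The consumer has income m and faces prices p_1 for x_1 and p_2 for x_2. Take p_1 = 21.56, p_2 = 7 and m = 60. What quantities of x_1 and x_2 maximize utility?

x_1* = 1.6866, x_2* = 3.3766

Plugging in: x_1* = (4·7/21.56)² = 1.6866, x_2* = 3.3766.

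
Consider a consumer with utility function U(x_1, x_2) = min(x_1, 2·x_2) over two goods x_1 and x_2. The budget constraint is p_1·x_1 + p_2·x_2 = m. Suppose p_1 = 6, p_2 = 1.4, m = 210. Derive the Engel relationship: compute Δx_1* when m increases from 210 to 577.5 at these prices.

Δx_1* = 54.8507

With perfect complements, no substitution: consume in ratio x_1:x_2 = 2:1.
Budget: p_1·x_1 + p_2·(1/2)·x_1 = m, so (2·p_1 + p_2)·x_1 = 2·m.
Demand: x_1*(p_1,p_2,m) = 2·m/(2·p_1 + p_2), x_2* = m/(2·p_1 + p_2).
Here 2·6 + 1.4 = 13.4, giving x_1* = 31.3433.
At m' = 577.5: x_1* = 86.194. Change: 86.194 − 31.3433 = 54.8507.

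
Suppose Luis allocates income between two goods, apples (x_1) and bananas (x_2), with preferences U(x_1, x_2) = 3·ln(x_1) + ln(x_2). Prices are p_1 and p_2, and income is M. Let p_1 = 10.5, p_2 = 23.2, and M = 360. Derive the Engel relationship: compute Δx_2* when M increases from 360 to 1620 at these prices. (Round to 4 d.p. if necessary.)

Tangency: MRS = 3·x_2/x_1 = p_1/p_2.
Rearranging, p_2·x_2 = (1/3)·p_1·x_1. Substituting into the budget gives p_1·x_1·(1 + (1/3)) = M.
Demand: x_1*(p_1,p_2,M) = 0.75·M/p_1 and x_2* = 0.25·M/p_2.
At p_1=10.5, p_2=23.2, M=360: x_2* = 0.25·360/23.2 = 3.8793.
At M' = 1620: x_2* = 17.4569. Change: 17.4569 − 3.8793 = 13.5776.

Δx_2* = 13.5776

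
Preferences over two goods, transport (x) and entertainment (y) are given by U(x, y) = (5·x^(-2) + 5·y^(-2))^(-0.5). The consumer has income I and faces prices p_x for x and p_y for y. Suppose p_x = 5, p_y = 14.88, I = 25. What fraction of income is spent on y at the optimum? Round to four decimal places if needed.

From the CES first-order condition, (y/x)^(3) = p_x/p_y.
Solve for the ratio: y/x = [p_x/p_y]^(1/3).
Substitute y = (y/x)·x into the budget: x* = I/(p_x + p_y·(y/x)).
Numerically y/x = 0.69522, so x* = 25/(5 + 14.88·0.69522) = 1.6292 and y* = 0.69522·1.6292 = 1.1327.
Expenditure on y: 14.88·1.1327 = 16.854; share = 0.6742.

share on y = 0.6742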